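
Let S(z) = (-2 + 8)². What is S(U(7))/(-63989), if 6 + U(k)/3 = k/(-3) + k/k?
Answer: -36/63989 ≈ -0.00056260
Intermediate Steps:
U(k) = -15 - k (U(k) = -18 + 3*(k/(-3) + k/k) = -18 + 3*(k*(-⅓) + 1) = -18 + 3*(-k/3 + 1) = -18 + 3*(1 - k/3) = -18 + (3 - k) = -15 - k)
S(z) = 36 (S(z) = 6² = 36)
S(U(7))/(-63989) = 36/(-63989) = 36*(-1/63989) = -36/63989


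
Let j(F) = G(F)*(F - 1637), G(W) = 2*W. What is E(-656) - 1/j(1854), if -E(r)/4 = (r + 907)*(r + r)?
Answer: 1059905161727/804636 ≈ 1.3172e+6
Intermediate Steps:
E(r) = -8*r*(907 + r) (E(r) = -4*(r + 907)*(r + r) = -4*(907 + r)*2*r = -8*r*(907 + r))
j(F) = 2*F*(-1637 + F) (j(F) = (2*F)*(F - 1637) = (2*F)*(-1637 + F) = 2*F*(-1637 + F))
E(-656) - 1/j(1854) = -8*(-656)*(907 - 656) - 1/(2*1854*(-1637 + 1854)) = -8*(-656)*251 - 1/(2*1854*217) = 1317248 - 1/804636 = 1059905161727/804636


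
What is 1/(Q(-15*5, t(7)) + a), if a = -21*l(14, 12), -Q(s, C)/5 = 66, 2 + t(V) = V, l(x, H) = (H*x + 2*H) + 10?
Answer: -1/4572 ≈ -0.00021872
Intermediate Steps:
l(x, H) = 10 + 2*H + H*x (l(x, H) = (2*H + H*x) + 10 = 10 + 2*H + H*x)
t(V) = -2 + V
Q(s, C) = -330 (Q(s, C) = -5*66 = -330)
a = -4242 (a = -21*(10 + 2*12 + 12*14) = -21*(10 + 24 + 168) = -21*202 = -4242)
1/(Q(-15*5, t(7)) + a) = 1/(-330 - 4242) = 1/(-4572) = -1/4572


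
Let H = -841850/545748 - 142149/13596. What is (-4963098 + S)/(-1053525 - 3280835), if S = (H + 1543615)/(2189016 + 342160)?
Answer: 189458174025693233873/165457146337182416640 ≈ 1.1451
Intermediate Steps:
H = -7418610421/618332484 (H = -841850*1/545748 - 142149*1/13596 = -420925/272874 - 47383/4532 = -7418610421/618332484 ≈ -11.998)
S = 23279509236079/38173374232224 (S = (-7418610421/618332484 + 1543615)/(2189016 + 342160) = (954459878679239/618332484)/2531176 = (954459878679239/618332484)*(1/2531176) = 23279509236079/38173374232224 ≈ 0.60984)
(-4963098 + S)/(-1053525 - 3280835) = (-4963098 + 23279509236079/38173374232224)/(-1053525 - 3280835) = -189458174025693233873/38173374232224/(-4334360) = -189458174025693233873/38173374232224*(-1/4334360) = 189458174025693233873/165457146337182416640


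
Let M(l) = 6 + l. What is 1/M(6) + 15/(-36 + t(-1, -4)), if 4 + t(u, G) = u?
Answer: -139/492 ≈ -0.28252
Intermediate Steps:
t(u, G) = -4 + u
1/M(6) + 15/(-36 + t(-1, -4)) = 1/(6 + 6) + 15/(-36 + (-4 - 1)) = 1/12 + 15/(-36 - 5) = 1/12 + 15/(-41) = 1/12 + 15*(-1/41) = 1/12 - 15/41 = -139/492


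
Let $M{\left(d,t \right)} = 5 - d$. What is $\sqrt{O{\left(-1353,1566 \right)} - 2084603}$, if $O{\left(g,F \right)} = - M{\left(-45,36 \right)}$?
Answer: $i \sqrt{2084653} \approx 1443.8 i$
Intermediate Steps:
$O{\left(g,F \right)} = -50$ ($O{\left(g,F \right)} = - (5 - -45) = - (5 + 45) = \left(-1\right) 50 = -50$)
$\sqrt{O{\left(-1353,1566 \right)} - 2084603} = \sqrt{-50 - 2084603} = \sqrt{-2084653} = i \sqrt{2084653}$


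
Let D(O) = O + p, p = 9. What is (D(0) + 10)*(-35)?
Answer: -665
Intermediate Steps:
D(O) = 9 + O (D(O) = O + 9 = 9 + O)
(D(0) + 10)*(-35) = ((9 + 0) + 10)*(-35) = (9 + 10)*(-35) = 19*(-35) = -665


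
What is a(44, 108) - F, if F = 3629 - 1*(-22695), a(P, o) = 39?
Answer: -26285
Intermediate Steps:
F = 26324 (F = 3629 + 22695 = 26324)
a(44, 108) - F = 39 - 1*26324 = 39 - 26324 = -26285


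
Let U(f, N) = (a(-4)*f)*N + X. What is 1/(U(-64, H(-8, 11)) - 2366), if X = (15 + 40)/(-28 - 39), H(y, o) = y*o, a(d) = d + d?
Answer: -67/3177329 ≈ -2.1087e-5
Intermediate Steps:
a(d) = 2*d
H(y, o) = o*y
X = -55/67 (X = 55/(-67) = 55*(-1/67) = -55/67 ≈ -0.82090)
U(f, N) = -55/67 - 8*N*f (U(f, N) = ((2*(-4))*f)*N - 55/67 = (-8*f)*N - 55/67 = -8*N*f - 55/67 = -55/67 - 8*N*f)
1/(U(-64, H(-8, 11)) - 2366) = 1/((-55/67 - 8*11*(-8)*(-64)) - 2366) = 1/((-55/67 - 8*(-88)*(-64)) - 2366) = 1/((-55/67 - 45056) - 2366) = 1/(-3018807/67 - 2366) = 1/(-3177329/67) = -67/3177329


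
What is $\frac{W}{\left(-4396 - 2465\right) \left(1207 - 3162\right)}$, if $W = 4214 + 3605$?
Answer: $\frac{7819}{13413255} \approx 0.00058293$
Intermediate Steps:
$W = 7819$
$\frac{W}{\left(-4396 - 2465\right) \left(1207 - 3162\right)} = \frac{7819}{\left(-4396 - 2465\right) \left(1207 - 3162\right)} = \frac{7819}{\left(-6861\right) \left(-1955\right)} = \frac{7819}{13413255}$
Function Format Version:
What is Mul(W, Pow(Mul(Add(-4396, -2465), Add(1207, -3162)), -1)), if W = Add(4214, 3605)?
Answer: Rational(7819, 13413255) ≈ 0.00058293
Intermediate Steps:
W = 7819
Mul(W, Pow(Mul(Add(-4396, -2465), Add(1207, -3162)), -1)) = Mul(7819, Pow(Mul(Add(-4396, -2465), Add(1207, -3162)), -1)) = Mul(7819, Pow(Mul(-6861, -1955), -1)) = Mul(7819, Pow(13413255, -1)) = Mul(7819, Rational(1, 13413255)) = Rational(7819, 13413255)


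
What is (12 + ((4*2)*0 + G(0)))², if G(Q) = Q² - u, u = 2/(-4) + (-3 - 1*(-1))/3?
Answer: 6241/36 ≈ 173.36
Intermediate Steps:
u = -7/6 (u = 2*(-¼) + (-3 + 1)*(⅓) = -½ - 2*⅓ = -½ - ⅔ = -7/6 ≈ -1.1667)
G(Q) = 7/6 + Q² (G(Q) = Q² - 1*(-7/6) = Q² + 7/6 = 7/6 + Q²)
(12 + ((4*2)*0 + G(0)))² = (12 + ((4*2)*0 + (7/6 + 0²)))² = (12 + (8*0 + (7/6 + 0)))² = (12 + (0 + 7/6))² = (12 + 7/6)² = (79/6)² = 6241/36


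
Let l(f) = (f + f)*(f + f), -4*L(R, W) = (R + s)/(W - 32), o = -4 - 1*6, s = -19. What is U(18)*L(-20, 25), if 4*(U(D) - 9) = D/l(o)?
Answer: -281151/22400 ≈ -12.551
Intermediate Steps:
o = -10 (o = -4 - 6 = -10)
L(R, W) = -(-19 + R)/(4*(-32 + W)) (L(R, W) = -(R - 19)/(4*(W - 32)) = -(-19 + R)/(4*(-32 + W)))
l(f) = 4*f² (l(f) = (2*f)*(2*f) = 4*f²)
U(D) = 9 + D/1600 (U(D) = 9 + (D/((4*(-10)²)))/4 = 9 + (D/((4*100)))/4 = 9 + (D/400)/4 = 9 + D/1600)
U(18)*L(-20, 25) = (9 + (1/1600)*18)*((19 - 1*(-20))/(4*(-32 + 25))) = (9 + 9/800)*((¼)*(19 + 20)/(-7)) = 7209*((¼)*(-⅐)*39)/800 = (7209/800)*(-39/28) = -281151/22400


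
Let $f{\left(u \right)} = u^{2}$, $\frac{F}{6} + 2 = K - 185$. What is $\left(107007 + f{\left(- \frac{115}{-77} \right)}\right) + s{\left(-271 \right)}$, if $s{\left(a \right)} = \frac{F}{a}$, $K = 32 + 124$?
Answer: $\frac{171939147082}{1606759} \approx 1.0701 \cdot 10^{5}$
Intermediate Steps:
$K = 156$
$F = -186$ ($F = -12 + 6 \left(156 - 185\right) = -12 + 6 \left(-29\right) = -12 - 174 = -186$)
$s{\left(a \right)} = - \frac{186}{a}$
$\left(107007 + f{\left(- \frac{115}{-77} \right)}\right) + s{\left(-271 \right)} = \left(107007 + \left(- \frac{115}{-77}\right)^{2}\right) - \frac{186}{-271} = \left(107007 + \left(\left(-115\right) \left(- \frac{1}{77}\right)\right)^{2}\right) - - \frac{186}{271} = \left(107007 + \left(\frac{115}{77}\right)^{2}\right) + \frac{186}{271} = \left(107007 + \frac{13225}{5929}\right) + \frac{186}{271} = \frac{634457728}{5929} + \frac{186}{271} = \frac{171939147082}{1606759}$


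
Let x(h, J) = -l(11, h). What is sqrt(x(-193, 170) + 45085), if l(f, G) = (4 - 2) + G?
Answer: 14*sqrt(231) ≈ 212.78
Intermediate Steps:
l(f, G) = 2 + G
x(h, J) = -2 - h (x(h, J) = -(2 + h) = -2 - h)
sqrt(x(-193, 170) + 45085) = sqrt((-2 - 1*(-193)) + 45085) = sqrt((-2 + 193) + 45085) = sqrt(191 + 45085) = sqrt(45276) = 14*sqrt(231)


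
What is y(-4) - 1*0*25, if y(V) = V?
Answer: -4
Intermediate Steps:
y(-4) - 1*0*25 = -4 - 1*0*25 = -4 + 0*25 = -4 + 0 = -4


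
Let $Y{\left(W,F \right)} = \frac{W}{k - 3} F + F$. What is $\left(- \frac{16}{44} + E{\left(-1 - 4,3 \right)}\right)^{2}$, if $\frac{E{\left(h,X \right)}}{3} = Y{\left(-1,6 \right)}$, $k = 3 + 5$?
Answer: $\frac{595984}{3025} \approx 197.02$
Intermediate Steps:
$k = 8$
$Y{\left(W,F \right)} = F + \frac{F W}{5}$ ($Y{\left(W,F \right)} = \frac{W}{8 - 3} F + F = \frac{W}{5} F + F = \frac{F W}{5} + F = F + \frac{F W}{5}$)
$E{\left(h,X \right)} = \frac{72}{5}$ ($E{\left(h,X \right)} = 3 \cdot \frac{1}{5} \cdot 6 \left(5 - 1\right) = 3 \cdot \frac{1}{5} \cdot 6 \cdot 4 = 3 \cdot \frac{24}{5} = \frac{72}{5}$)
$\left(- \frac{16}{44} + E{\left(-1 - 4,3 \right)}\right)^{2} = \left(- \frac{16}{44} + \frac{72}{5}\right)^{2} = \left(\left(-16\right) \frac{1}{44} + \frac{72}{5}\right)^{2} = \left(- \frac{4}{11} + \frac{72}{5}\right)^{2} = \left(\frac{772}{55}\right)^{2} = \frac{595984}{3025}$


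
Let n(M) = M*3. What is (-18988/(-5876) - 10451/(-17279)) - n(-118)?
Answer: 9082905186/25382851 ≈ 357.84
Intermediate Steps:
n(M) = 3*M
(-18988/(-5876) - 10451/(-17279)) - n(-118) = (-18988/(-5876) - 10451/(-17279)) - 3*(-118) = (-18988*(-1/5876) - 10451*(-1/17279)) - 1*(-354) = (4747/1469 + 10451/17279) + 354 = 97375932/25382851 + 354 = 9082905186/25382851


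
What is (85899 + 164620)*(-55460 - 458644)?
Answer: -128792819976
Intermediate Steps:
(85899 + 164620)*(-55460 - 458644) = 250519*(-514104) = -128792819976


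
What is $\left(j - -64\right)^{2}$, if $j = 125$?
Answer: $35721$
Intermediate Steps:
$\left(j - -64\right)^{2} = \left(125 - -64\right)^{2} = \left(125 + 64\right)^{2} = 189^{2} = 35721$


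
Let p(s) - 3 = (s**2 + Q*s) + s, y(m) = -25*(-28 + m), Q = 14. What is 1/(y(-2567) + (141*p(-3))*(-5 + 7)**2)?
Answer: 1/46263 ≈ 2.1616e-5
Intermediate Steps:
y(m) = 700 - 25*m
p(s) = 3 + s**2 + 15*s (p(s) = 3 + ((s**2 + 14*s) + s) = 3 + (s**2 + 15*s) = 3 + s**2 + 15*s)
1/(y(-2567) + (141*p(-3))*(-5 + 7)**2) = 1/((700 - 25*(-2567)) + (141*(3 + (-3)**2 + 15*(-3)))*(-5 + 7)**2) = 1/((700 + 64175) + (141*(3 + 9 - 45))*2**2) = 1/(64875 + (141*(-33))*4) = 1/(64875 - 4653*4) = 1/(64875 - 18612) = 1/46263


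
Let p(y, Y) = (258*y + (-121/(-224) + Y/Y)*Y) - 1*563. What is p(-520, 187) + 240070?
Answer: 23662243/224 ≈ 1.0564e+5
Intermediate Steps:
p(y, Y) = -563 + 258*y + 345*Y/224 (p(y, Y) = (258*y + (-121*(-1/224) + 1)*Y) - 563 = (258*y + (121/224 + 1)*Y) - 563 = (258*y + 345*Y/224) - 563 = -563 + 258*y + 345*Y/224)
p(-520, 187) + 240070 = (-563 + 258*(-520) + (345/224)*187) + 240070 = (-563 - 134160 + 64515/224) + 240070 = -30113437/224 + 240070 = 23662243/224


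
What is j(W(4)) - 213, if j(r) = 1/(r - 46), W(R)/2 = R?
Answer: -8095/38 ≈ -213.03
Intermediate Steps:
W(R) = 2*R
j(r) = 1/(-46 + r)
j(W(4)) - 213 = 1/(-46 + 2*4) - 213 = 1/(-46 + 8) - 213 = 1/(-38) - 213 = -1/38 - 213 = -8095/38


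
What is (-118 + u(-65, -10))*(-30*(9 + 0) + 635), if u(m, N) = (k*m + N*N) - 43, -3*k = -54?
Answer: -449315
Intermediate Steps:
k = 18 (k = -⅓*(-54) = 18)
u(m, N) = -43 + N² + 18*m (u(m, N) = (18*m + N*N) - 43 = (18*m + N²) - 43 = (N² + 18*m) - 43 = -43 + N² + 18*m)
(-118 + u(-65, -10))*(-30*(9 + 0) + 635) = (-118 + (-43 + (-10)² + 18*(-65)))*(-30*(9 + 0) + 635) = (-118 + (-43 + 100 - 1170))*(-30*9 + 635) = (-118 - 1113)*(-270 + 635) = -1231*365 = -449315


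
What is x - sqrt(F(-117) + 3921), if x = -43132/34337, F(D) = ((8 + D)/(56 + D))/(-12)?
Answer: -43132/34337 - sqrt(525221529)/366 ≈ -63.873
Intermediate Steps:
F(D) = -(8 + D)/(12*(56 + D)) (F(D) = ((8 + D)/(56 + D))*(-1/12) = -(8 + D)/(12*(56 + D)))
x = -43132/34337 (x = -43132*1/34337 = -43132/34337 ≈ -1.2561)
x - sqrt(F(-117) + 3921) = -43132/34337 - sqrt((-8 - 1*(-117))/(12*(56 - 117)) + 3921) = -43132/34337 - sqrt((1/12)*(-8 + 117)/(-61) + 3921) = -43132/34337 - sqrt((1/12)*(-1/61)*109 + 3921) = -43132/34337 - sqrt(-109/732 + 3921) = -43132/34337 - sqrt(2870063/732) = -43132/34337 - sqrt(525221529)/366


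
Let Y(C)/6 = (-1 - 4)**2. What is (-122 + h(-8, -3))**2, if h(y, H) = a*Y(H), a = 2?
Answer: 31684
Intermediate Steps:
Y(C) = 150 (Y(C) = 6*(-1 - 4)**2 = 6*(-5)**2 = 6*25 = 150)
h(y, H) = 300 (h(y, H) = 2*150 = 300)
(-122 + h(-8, -3))**2 = (-122 + 300)**2 = 178**2 = 31684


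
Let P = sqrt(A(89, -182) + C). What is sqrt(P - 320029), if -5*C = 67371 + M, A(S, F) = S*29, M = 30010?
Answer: sqrt(-8000725 + 70*I*sqrt(2155))/5 ≈ 0.11488 + 565.71*I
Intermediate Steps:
A(S, F) = 29*S
C = -97381/5 (C = -(67371 + 30010)/5 = -1/5*97381 = -97381/5 ≈ -19476.)
P = 14*I*sqrt(2155)/5 (P = sqrt(29*89 - 97381/5) = sqrt(2581 - 97381/5) = sqrt(-84476/5) = 14*I*sqrt(2155)/5 ≈ 129.98*I)
sqrt(P - 320029) = sqrt(14*I*sqrt(2155)/5 - 320029) = sqrt(-320029 + 14*I*sqrt(2155)/5)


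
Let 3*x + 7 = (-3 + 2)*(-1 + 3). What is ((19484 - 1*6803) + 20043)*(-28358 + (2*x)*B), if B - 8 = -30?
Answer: -923667624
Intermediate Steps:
B = -22 (B = 8 - 30 = -22)
x = -3 (x = -7/3 + ((-3 + 2)*(-1 + 3))/3 = -7/3 + (-1*2)/3 = -7/3 + (⅓)*(-2) = -7/3 - ⅔ = -3)
((19484 - 1*6803) + 20043)*(-28358 + (2*x)*B) = ((19484 - 1*6803) + 20043)*(-28358 + (2*(-3))*(-22)) = ((19484 - 6803) + 20043)*(-28358 - 6*(-22)) = (12681 + 20043)*(-28358 + 132) = 32724*(-28226) = -923667624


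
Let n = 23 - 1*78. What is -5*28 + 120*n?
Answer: -6740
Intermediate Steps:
n = -55 (n = 23 - 78 = -55)
-5*28 + 120*n = -5*28 + 120*(-55) = -140 - 6600 = -6740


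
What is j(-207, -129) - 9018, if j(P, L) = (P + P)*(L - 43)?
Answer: 62190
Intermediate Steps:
j(P, L) = 2*P*(-43 + L) (j(P, L) = (2*P)*(-43 + L) = 2*P*(-43 + L))
j(-207, -129) - 9018 = 2*(-207)*(-43 - 129) - 9018 = 2*(-207)*(-172) - 9018 = 71208 - 9018 = 62190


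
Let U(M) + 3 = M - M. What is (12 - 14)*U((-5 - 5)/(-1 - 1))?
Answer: 6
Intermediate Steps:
U(M) = -3 (U(M) = -3 + (M - M) = -3 + 0 = -3)
(12 - 14)*U((-5 - 5)/(-1 - 1)) = (12 - 14)*(-3) = -2*(-3) = 6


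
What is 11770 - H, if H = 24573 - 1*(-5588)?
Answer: -18391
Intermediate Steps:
H = 30161 (H = 24573 + 5588 = 30161)
11770 - H = 11770 - 1*30161 = 11770 - 30161 = -18391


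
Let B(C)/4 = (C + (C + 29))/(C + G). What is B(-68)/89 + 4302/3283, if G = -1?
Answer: 27823706/20160903 ≈ 1.3801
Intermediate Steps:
B(C) = 4*(29 + 2*C)/(-1 + C) (B(C) = 4*((C + (C + 29))/(C - 1)) = 4*((C + (29 + C))/(-1 + C)) = 4*((29 + 2*C)/(-1 + C)) = 4*(29 + 2*C)/(-1 + C))
B(-68)/89 + 4302/3283 = (4*(29 + 2*(-68))/(-1 - 68))/89 + 4302/3283 = (4*(29 - 136)/(-69))*(1/89) + 4302*(1/3283) = (4*(-1/69)*(-107))*(1/89) + 4302/3283 = (428/69)*(1/89) + 4302/3283 = 428/6141 + 4302/3283 = 27823706/20160903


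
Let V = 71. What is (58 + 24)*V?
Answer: 5822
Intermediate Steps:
(58 + 24)*V = (58 + 24)*71 = 82*71 = 5822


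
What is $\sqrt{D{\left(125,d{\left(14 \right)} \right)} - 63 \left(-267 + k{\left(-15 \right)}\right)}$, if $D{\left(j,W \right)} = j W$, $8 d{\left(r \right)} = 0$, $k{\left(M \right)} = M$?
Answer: $3 \sqrt{1974} \approx 133.29$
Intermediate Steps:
$d{\left(r \right)} = 0$ ($d{\left(r \right)} = \frac{1}{8} \cdot 0 = 0$)
$D{\left(j,W \right)} = W j$
$\sqrt{D{\left(125,d{\left(14 \right)} \right)} - 63 \left(-267 + k{\left(-15 \right)}\right)} = \sqrt{0 \cdot 125 - 63 \left(-267 - 15\right)} = \sqrt{0 - -17766} = \sqrt{0 + 17766} = \sqrt{17766} = 3 \sqrt{1974}$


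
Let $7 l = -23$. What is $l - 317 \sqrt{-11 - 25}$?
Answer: $- \frac{23}{7} - 1902 i \approx -3.2857 - 1902.0 i$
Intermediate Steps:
$l = - \frac{23}{7}$ ($l = \frac{1}{7} \left(-23\right) = - \frac{23}{7} \approx -3.2857$)
$l - 317 \sqrt{-11 - 25} = - \frac{23}{7} - 317 \sqrt{-11 - 25} = - \frac{23}{7} - 317 \sqrt{-36} = - \frac{23}{7} - 317 \cdot 6 i = - \frac{23}{7} - 1902 i$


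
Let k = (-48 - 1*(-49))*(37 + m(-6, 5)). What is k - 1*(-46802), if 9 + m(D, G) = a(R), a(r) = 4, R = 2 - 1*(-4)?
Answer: 46834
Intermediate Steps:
R = 6 (R = 2 + 4 = 6)
m(D, G) = -5 (m(D, G) = -9 + 4 = -5)
k = 32 (k = (-48 - 1*(-49))*(37 - 5) = (-48 + 49)*32 = 1*32 = 32)
k - 1*(-46802) = 32 - 1*(-46802) = 32 + 46802 = 46834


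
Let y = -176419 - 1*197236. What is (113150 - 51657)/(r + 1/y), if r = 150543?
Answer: 22977166915/56251144664 ≈ 0.40847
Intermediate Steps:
y = -373655 (y = -176419 - 197236 = -373655)
(113150 - 51657)/(r + 1/y) = (113150 - 51657)/(150543 + 1/(-373655)) = 61493/(150543 - 1/373655) = 61493/(56251144664/373655) = 61493*(373655/56251144664) = 22977166915/56251144664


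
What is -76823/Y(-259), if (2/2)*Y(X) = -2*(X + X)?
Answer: -76823/1036 ≈ -74.153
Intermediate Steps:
Y(X) = -4*X (Y(X) = -2*(X + X) = -4*X)
-76823/Y(-259) = -76823/((-4*(-259))) = -76823/1036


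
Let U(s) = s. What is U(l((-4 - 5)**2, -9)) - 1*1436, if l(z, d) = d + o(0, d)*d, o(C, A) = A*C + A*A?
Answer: -2174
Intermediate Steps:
o(C, A) = A**2 + A*C (o(C, A) = A*C + A**2 = A**2 + A*C)
l(z, d) = d + d**3 (l(z, d) = d + (d*(d + 0))*d = d + (d*d)*d = d + d**2*d = d + d**3)
U(l((-4 - 5)**2, -9)) - 1*1436 = (-9 + (-9)**3) - 1*1436 = (-9 - 729) - 1436 = -738 - 1436 = -2174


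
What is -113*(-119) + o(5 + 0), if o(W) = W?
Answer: 13452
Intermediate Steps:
-113*(-119) + o(5 + 0) = -113*(-119) + (5 + 0) = 13447 + 5 = 13452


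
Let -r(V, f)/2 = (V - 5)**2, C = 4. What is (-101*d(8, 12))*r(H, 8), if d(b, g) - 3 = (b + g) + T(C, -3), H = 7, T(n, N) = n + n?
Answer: 25048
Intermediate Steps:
T(n, N) = 2*n
r(V, f) = -2*(-5 + V)**2 (r(V, f) = -2*(V - 5)**2 = -2*(-5 + V)**2)
d(b, g) = 11 + b + g (d(b, g) = 3 + ((b + g) + 2*4) = 3 + ((b + g) + 8) = 3 + (8 + b + g) = 11 + b + g)
(-101*d(8, 12))*r(H, 8) = (-101*(11 + 8 + 12))*(-2*(-5 + 7)**2) = (-101*31)*(-2*2**2) = -(-6262)*4 = -3131*(-8) = 25048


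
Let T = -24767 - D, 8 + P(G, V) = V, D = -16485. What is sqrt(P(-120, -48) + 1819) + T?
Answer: -8282 + sqrt(1763) ≈ -8240.0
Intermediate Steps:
P(G, V) = -8 + V
T = -8282 (T = -24767 - 1*(-16485) = -24767 + 16485 = -8282)
sqrt(P(-120, -48) + 1819) + T = sqrt((-8 - 48) + 1819) - 8282 = sqrt(-56 + 1819) - 8282 = sqrt(1763) - 8282 = -8282 + sqrt(1763)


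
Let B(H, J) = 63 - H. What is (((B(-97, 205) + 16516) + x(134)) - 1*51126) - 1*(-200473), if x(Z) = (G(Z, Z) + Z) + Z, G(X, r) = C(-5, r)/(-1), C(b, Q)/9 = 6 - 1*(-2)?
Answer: 166219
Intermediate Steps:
C(b, Q) = 72 (C(b, Q) = 9*(6 - 1*(-2)) = 9*(6 + 2) = 9*8 = 72)
G(X, r) = -72 (G(X, r) = 72/(-1) = 72*(-1) = -72)
x(Z) = -72 + 2*Z (x(Z) = (-72 + Z) + Z = -72 + 2*Z)
(((B(-97, 205) + 16516) + x(134)) - 1*51126) - 1*(-200473) = ((((63 - 1*(-97)) + 16516) + (-72 + 2*134)) - 1*51126) - 1*(-200473) = ((((63 + 97) + 16516) + (-72 + 268)) - 51126) + 200473 = (((160 + 16516) + 196) - 51126) + 200473 = ((16676 + 196) - 51126) + 200473 = (16872 - 51126) + 200473 = -34254 + 200473 = 166219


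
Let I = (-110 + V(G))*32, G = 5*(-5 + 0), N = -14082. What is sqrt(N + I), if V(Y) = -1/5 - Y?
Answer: 3*I*sqrt(46690)/5 ≈ 129.65*I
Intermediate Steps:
G = -25 (G = 5*(-5) = -25)
V(Y) = -1/5 - Y (V(Y) = -1*1/5 - Y = -1/5 - Y)
I = -13632/5 (I = (-110 + (-1/5 - 1*(-25)))*32 = (-110 + (-1/5 + 25))*32 = (-110 + 124/5)*32 = -426/5*32 = -13632/5 ≈ -2726.4)
sqrt(N + I) = sqrt(-14082 - 13632/5) = sqrt(-84042/5) = 3*I*sqrt(46690)/5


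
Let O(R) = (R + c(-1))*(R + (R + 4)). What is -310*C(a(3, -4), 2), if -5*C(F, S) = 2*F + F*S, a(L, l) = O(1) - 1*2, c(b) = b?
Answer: -496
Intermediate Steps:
O(R) = (-1 + R)*(4 + 2*R) (O(R) = (R - 1)*(R + (R + 4)) = (-1 + R)*(R + (4 + R)) = (-1 + R)*(4 + 2*R))
a(L, l) = -2 (a(L, l) = (-4 + 2*1 + 2*1²) - 1*2 = (-4 + 2 + 2*1) - 2 = (-4 + 2 + 2) - 2 = 0 - 2 = -2)
C(F, S) = -2*F/5 - F*S/5 (C(F, S) = -(2*F + F*S)/5 = -2*F/5 - F*S/5)
-310*C(a(3, -4), 2) = -(-62)*(-2)*(2 + 2) = -(-62)*(-2)*4 = -310*8/5 = -496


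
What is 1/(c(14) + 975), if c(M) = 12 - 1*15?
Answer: 1/972 ≈ 0.0010288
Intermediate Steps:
c(M) = -3 (c(M) = 12 - 15 = -3)
1/(c(14) + 975) = 1/(-3 + 975) = 1/972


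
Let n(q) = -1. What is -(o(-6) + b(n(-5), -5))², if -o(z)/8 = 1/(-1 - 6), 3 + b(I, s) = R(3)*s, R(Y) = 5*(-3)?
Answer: -262144/49 ≈ -5349.9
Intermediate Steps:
R(Y) = -15
b(I, s) = -3 - 15*s
o(z) = 8/7 (o(z) = -8/(-1 - 6) = -8/(-7) = -8*(-⅐) = 8/7)
-(o(-6) + b(n(-5), -5))² = -(8/7 + (-3 - 15*(-5)))² = -(8/7 + (-3 + 75))² = -(8/7 + 72)² = -(512/7)² = -1*262144/49 = -262144/49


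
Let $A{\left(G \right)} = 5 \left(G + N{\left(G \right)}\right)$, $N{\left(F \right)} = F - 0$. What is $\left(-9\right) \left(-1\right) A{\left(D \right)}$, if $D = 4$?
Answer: $360$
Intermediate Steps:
$N{\left(F \right)} = F$ ($N{\left(F \right)} = F + 0 = F$)
$A{\left(G \right)} = 10 G$ ($A{\left(G \right)} = 5 \left(G + G\right) = 5 \cdot 2 G = 10 G$)
$\left(-9\right) \left(-1\right) A{\left(D \right)} = \left(-9\right) \left(-1\right) 10 \cdot 4 = 9 \cdot 40 = 360$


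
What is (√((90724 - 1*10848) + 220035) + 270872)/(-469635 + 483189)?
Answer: 135436/6777 + √299911/13554 ≈ 20.025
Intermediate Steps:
(√((90724 - 1*10848) + 220035) + 270872)/(-469635 + 483189) = (√((90724 - 10848) + 220035) + 270872)/13554 = (√(79876 + 220035) + 270872)*(1/13554) = (√299911 + 270872)*(1/13554) = (270872 + √299911)*(1/13554) = 135436/6777 + √299911/13554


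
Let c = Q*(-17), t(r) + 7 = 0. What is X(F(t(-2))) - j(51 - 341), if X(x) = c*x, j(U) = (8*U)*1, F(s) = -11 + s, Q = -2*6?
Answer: -1352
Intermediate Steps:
t(r) = -7 (t(r) = -7 + 0 = -7)
Q = -12
c = 204 (c = -12*(-17) = 204)
j(U) = 8*U
X(x) = 204*x
X(F(t(-2))) - j(51 - 341) = 204*(-11 - 7) - 8*(51 - 341) = 204*(-18) - 8*(-290) = -3672 - 1*(-2320) = -3672 + 2320 = -1352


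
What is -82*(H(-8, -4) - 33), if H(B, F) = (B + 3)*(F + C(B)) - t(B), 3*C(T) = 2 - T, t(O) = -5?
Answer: 6068/3 ≈ 2022.7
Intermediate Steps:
C(T) = ⅔ - T/3 (C(T) = (2 - T)/3 = ⅔ - T/3)
H(B, F) = 5 + (3 + B)*(⅔ + F - B/3) (H(B, F) = (B + 3)*(F + (⅔ - B/3)) - 1*(-5) = (3 + B)*(⅔ + F - B/3) + 5 = 5 + (3 + B)*(⅔ + F - B/3))
-82*(H(-8, -4) - 33) = -82*((7 + 3*(-4) - ⅓*(-8) - ⅓*(-8)² - 8*(-4)) - 33) = -82*((7 - 12 + 8/3 - ⅓*64 + 32) - 33) = -82*((7 - 12 + 8/3 - 64/3 + 32) - 33) = -82*(25/3 - 33) = -82*(-74/3) = 6068/3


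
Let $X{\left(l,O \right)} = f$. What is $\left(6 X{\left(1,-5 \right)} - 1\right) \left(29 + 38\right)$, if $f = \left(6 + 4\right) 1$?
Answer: $3953$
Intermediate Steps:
$f = 10$ ($f = 10 \cdot 1 = 10$)
$X{\left(l,O \right)} = 10$
$\left(6 X{\left(1,-5 \right)} - 1\right) \left(29 + 38\right) = \left(6 \cdot 10 - 1\right) \left(29 + 38\right) = \left(60 - 1\right) 67 = 59 \cdot 67 = 3953$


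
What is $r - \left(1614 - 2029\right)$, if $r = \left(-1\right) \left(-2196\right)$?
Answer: $2611$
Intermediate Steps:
$r = 2196$
$r - \left(1614 - 2029\right) = 2196 - \left(1614 - 2029\right) = 2196 - -415 = 2196 + 415 = 2611$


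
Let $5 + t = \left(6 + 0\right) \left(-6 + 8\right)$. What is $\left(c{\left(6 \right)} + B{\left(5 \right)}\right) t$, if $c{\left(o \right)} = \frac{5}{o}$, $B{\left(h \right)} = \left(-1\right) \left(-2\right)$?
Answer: $\frac{119}{6} \approx 19.833$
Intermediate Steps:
$B{\left(h \right)} = 2$
$t = 7$ ($t = -5 + \left(6 + 0\right) \left(-6 + 8\right) = -5 + 6 \cdot 2 = -5 + 12 = 7$)
$\left(c{\left(6 \right)} + B{\left(5 \right)}\right) t = \left(\frac{5}{6} + 2\right) 7 = \frac{17}{6} \cdot 7 = \frac{119}{6}$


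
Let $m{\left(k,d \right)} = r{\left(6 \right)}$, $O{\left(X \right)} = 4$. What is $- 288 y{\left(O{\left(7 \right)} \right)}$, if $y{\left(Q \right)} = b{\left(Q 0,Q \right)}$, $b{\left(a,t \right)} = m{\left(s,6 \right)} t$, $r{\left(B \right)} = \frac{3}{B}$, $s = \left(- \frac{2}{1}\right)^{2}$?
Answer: $-576$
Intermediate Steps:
$s = 4$ ($s = \left(\left(-2\right) 1\right)^{2} = \left(-2\right)^{2} = 4$)
$m{\left(k,d \right)} = \frac{1}{2}$ ($m{\left(k,d \right)} = \frac{3}{6} = 3 \cdot \frac{1}{6} = \frac{1}{2}$)
$b{\left(a,t \right)} = \frac{t}{2}$
$y{\left(Q \right)} = \frac{Q}{2}$
$- 288 y{\left(O{\left(7 \right)} \right)} = - 288 \cdot \frac{1}{2} \cdot 4 = \left(-288\right) 2 = -576$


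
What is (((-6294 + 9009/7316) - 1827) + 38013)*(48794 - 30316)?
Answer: 2020558961559/3658 ≈ 5.5237e+8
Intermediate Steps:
(((-6294 + 9009/7316) - 1827) + 38013)*(48794 - 30316) = (((-6294 + 9009*(1/7316)) - 1827) + 38013)*18478 = (((-6294 + 9009/7316) - 1827) + 38013)*18478 = ((-46037895/7316 - 1827) + 38013)*18478 = (-59404227/7316 + 38013)*18478 = (218698881/7316)*18478 = 2020558961559/3658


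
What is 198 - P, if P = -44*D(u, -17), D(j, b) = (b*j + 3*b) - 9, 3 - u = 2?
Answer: -3190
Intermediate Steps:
u = 1 (u = 3 - 1*2 = 3 - 2 = 1)
D(j, b) = -9 + 3*b + b*j (D(j, b) = (3*b + b*j) - 9 = -9 + 3*b + b*j)
P = 3388 (P = -44*(-9 + 3*(-17) - 17*1) = -44*(-9 - 51 - 17) = -44*(-77) = 3388)
198 - P = 198 - 1*3388 = 198 - 3388 = -3190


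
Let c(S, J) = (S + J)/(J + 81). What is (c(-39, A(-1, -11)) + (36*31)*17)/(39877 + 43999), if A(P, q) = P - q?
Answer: 1726423/7632716 ≈ 0.22619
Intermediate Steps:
c(S, J) = (J + S)/(81 + J)
(c(-39, A(-1, -11)) + (36*31)*17)/(39877 + 43999) = (((-1 - 1*(-11)) - 39)/(81 + (-1 - 1*(-11))) + (36*31)*17)/(39877 + 43999) = (((-1 + 11) - 39)/(81 + (-1 + 11)) + 1116*17)/83876 = ((10 - 39)/(81 + 10) + 18972)*(1/83876) = (-29/91 + 18972)*(1/83876) = (1726423/91)*(1/83876) = 1726423/7632716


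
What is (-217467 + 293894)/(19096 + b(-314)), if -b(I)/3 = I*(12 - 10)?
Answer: 76427/20980 ≈ 3.6428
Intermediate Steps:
b(I) = -6*I (b(I) = -3*I*(12 - 10) = -3*I*2 = -6*I)
(-217467 + 293894)/(19096 + b(-314)) = (-217467 + 293894)/(19096 - 6*(-314)) = 76427/(19096 + 1884) = 76427/20980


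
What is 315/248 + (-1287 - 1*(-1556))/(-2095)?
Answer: 593213/519560 ≈ 1.1418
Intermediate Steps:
315/248 + (-1287 - 1*(-1556))/(-2095) = 315*(1/248) + (-1287 + 1556)*(-1/2095) = 315/248 + 269*(-1/2095) = 315/248 - 269/2095 = 593213/519560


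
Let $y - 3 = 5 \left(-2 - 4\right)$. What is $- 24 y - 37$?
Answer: $611$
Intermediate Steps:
$y = -27$ ($y = 3 + 5 \left(-2 - 4\right) = 3 + 5 \left(-6\right) = 3 - 30 = -27$)
$- 24 y - 37 = \left(-24\right) \left(-27\right) - 37 = 648 - 37 = 611$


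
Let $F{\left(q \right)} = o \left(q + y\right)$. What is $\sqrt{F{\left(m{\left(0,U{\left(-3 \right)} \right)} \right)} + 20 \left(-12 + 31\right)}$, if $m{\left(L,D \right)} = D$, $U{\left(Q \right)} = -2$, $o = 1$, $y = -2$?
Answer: $2 \sqrt{94} \approx 19.391$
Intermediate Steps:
$F{\left(q \right)} = -2 + q$ ($F{\left(q \right)} = 1 \left(q - 2\right) = 1 \left(-2 + q\right) = -2 + q$)
$\sqrt{F{\left(m{\left(0,U{\left(-3 \right)} \right)} \right)} + 20 \left(-12 + 31\right)} = \sqrt{\left(-2 - 2\right) + 20 \left(-12 + 31\right)} = \sqrt{-4 + 20 \cdot 19} = \sqrt{-4 + 380} = \sqrt{376} = 2 \sqrt{94}$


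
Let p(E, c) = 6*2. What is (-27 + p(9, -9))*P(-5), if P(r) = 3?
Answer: -45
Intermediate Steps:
p(E, c) = 12
(-27 + p(9, -9))*P(-5) = (-27 + 12)*3 = -15*3 = -45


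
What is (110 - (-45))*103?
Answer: 15965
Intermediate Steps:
(110 - (-45))*103 = (110 - 1*(-45))*103 = (110 + 45)*103 = 155*103 = 15965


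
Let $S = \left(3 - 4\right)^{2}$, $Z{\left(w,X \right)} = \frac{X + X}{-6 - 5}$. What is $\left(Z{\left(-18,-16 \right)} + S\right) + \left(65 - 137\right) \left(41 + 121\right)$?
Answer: $- \frac{128261}{11} \approx -11660.0$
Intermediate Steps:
$Z{\left(w,X \right)} = - \frac{2 X}{11}$ ($Z{\left(w,X \right)} = \frac{2 X}{-11} = 2 X \left(- \frac{1}{11}\right) = - \frac{2 X}{11}$)
$S = 1$ ($S = \left(-1\right)^{2} = 1$)
$\left(Z{\left(-18,-16 \right)} + S\right) + \left(65 - 137\right) \left(41 + 121\right) = \left(\left(- \frac{2}{11}\right) \left(-16\right) + 1\right) + \left(65 - 137\right) \left(41 + 121\right) = \left(\frac{32}{11} + 1\right) - 11664 = \frac{43}{11} - 11664 = - \frac{128261}{11}$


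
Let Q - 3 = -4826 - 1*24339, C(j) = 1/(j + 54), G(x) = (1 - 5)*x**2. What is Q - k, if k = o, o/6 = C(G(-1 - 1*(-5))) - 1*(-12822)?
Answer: -530467/5 ≈ -1.0609e+5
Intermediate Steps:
G(x) = -4*x**2
C(j) = 1/(54 + j)
Q = -29162 (Q = 3 + (-4826 - 1*24339) = 3 + (-4826 - 24339) = 3 - 29165 = -29162)
o = 384657/5 (o = 6*(1/(54 - 4*(-1 - 1*(-5))**2) - 1*(-12822)) = 6*(1/(54 - 4*(-1 + 5)**2) + 12822) = 6*(1/(54 - 4*4**2) + 12822) = 6*(1/(54 - 4*16) + 12822) = 6*(1/(54 - 64) + 12822) = 6*(1/(-10) + 12822) = 6*(-1/10 + 12822) = 6*(128219/10) = 384657/5 ≈ 76931.)
k = 384657/5 ≈ 76931.
Q - k = -29162 - 1*384657/5 = -29162 - 384657/5 = -530467/5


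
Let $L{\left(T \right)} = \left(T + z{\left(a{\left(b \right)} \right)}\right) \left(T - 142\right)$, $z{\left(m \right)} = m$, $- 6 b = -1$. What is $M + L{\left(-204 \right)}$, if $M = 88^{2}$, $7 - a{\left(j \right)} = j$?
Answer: $\frac{227891}{3} \approx 75964.0$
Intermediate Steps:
$b = \frac{1}{6}$ ($b = \left(- \frac{1}{6}\right) \left(-1\right) = \frac{1}{6} \approx 0.16667$)
$a{\left(j \right)} = 7 - j$
$L{\left(T \right)} = \left(-142 + T\right) \left(\frac{41}{6} + T\right)$ ($L{\left(T \right)} = \left(T + \left(7 - \frac{1}{6}\right)\right) \left(T - 142\right) = \left(T + \left(7 - \frac{1}{6}\right)\right) \left(-142 + T\right) = \left(T + \frac{41}{6}\right) \left(-142 + T\right) = \left(\frac{41}{6} + T\right) \left(-142 + T\right) = \left(-142 + T\right) \left(\frac{41}{6} + T\right)$)
$M = 7744$
$M + L{\left(-204 \right)} = 7744 - \left(- \frac{79811}{3} - 41616\right) = 7744 + \left(- \frac{2911}{3} + 41616 + 27574\right) = 7744 + \frac{204659}{3} = \frac{227891}{3}$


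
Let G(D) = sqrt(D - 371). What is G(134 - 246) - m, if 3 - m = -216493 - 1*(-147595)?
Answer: -68901 + I*sqrt(483) ≈ -68901.0 + 21.977*I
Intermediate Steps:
m = 68901 (m = 3 - (-216493 - 1*(-147595)) = 3 - (-216493 + 147595) = 3 - 1*(-68898) = 3 + 68898 = 68901)
G(D) = sqrt(-371 + D)
G(134 - 246) - m = sqrt(-371 + (134 - 246)) - 1*68901 = sqrt(-371 - 112) - 68901 = sqrt(-483) - 68901 = I*sqrt(483) - 68901 = -68901 + I*sqrt(483)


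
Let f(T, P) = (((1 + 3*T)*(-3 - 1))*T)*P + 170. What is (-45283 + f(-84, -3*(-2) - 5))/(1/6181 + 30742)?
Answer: -800124269/190016303 ≈ -4.2108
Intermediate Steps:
f(T, P) = 170 + P*T*(-4 - 12*T) (f(T, P) = (((1 + 3*T)*(-4))*T)*P + 170 = ((-4 - 12*T)*T)*P + 170 = (T*(-4 - 12*T))*P + 170 = P*T*(-4 - 12*T) + 170 = 170 + P*T*(-4 - 12*T))
(-45283 + f(-84, -3*(-2) - 5))/(1/6181 + 30742) = (-45283 + (170 - 12*(-3*(-2) - 5)*(-84)² - 4*(-3*(-2) - 5)*(-84)))/(1/6181 + 30742) = (-45283 + (170 - 12*(6 - 5)*7056 - 4*(6 - 5)*(-84)))/(1/6181 + 30742) = (-45283 + (170 - 12*1*7056 - 4*1*(-84)))/(190016303/6181) = (-45283 + (170 - 84672 + 336))*(6181/190016303) = (-45283 - 84166)*(6181/190016303) = -129449*6181/190016303 = -800124269/190016303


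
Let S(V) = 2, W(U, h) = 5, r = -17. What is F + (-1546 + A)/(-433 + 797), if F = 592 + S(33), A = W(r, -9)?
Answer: 214675/364 ≈ 589.77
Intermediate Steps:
A = 5
F = 594 (F = 592 + 2 = 594)
F + (-1546 + A)/(-433 + 797) = 594 + (-1546 + 5)/(-433 + 797) = 594 - 1541/364 = 214675/364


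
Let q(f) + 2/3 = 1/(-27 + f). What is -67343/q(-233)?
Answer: 52527540/523 ≈ 1.0044e+5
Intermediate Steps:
q(f) = -2/3 + 1/(-27 + f)
-67343/q(-233) = -67343*3*(-27 - 233)/(57 - 2*(-233)) = -67343*(-780/(57 + 466)) = -67343/((1/3)*(-1/260)*523) = -67343/(-523/780) = -67343*(-780/523) = 52527540/523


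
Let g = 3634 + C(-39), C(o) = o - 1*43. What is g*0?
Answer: 0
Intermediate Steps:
C(o) = -43 + o (C(o) = o - 43 = -43 + o)
g = 3552 (g = 3634 + (-43 - 39) = 3634 - 82 = 3552)
g*0 = 3552*0 = 0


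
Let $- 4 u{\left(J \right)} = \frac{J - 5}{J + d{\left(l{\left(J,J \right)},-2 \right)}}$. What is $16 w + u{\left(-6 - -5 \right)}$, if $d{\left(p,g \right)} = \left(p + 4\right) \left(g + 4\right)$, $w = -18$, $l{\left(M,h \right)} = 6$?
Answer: $- \frac{10941}{38} \approx -287.92$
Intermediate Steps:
$d{\left(p,g \right)} = \left(4 + g\right) \left(4 + p\right)$ ($d{\left(p,g \right)} = \left(4 + p\right) \left(4 + g\right) = \left(4 + g\right) \left(4 + p\right)$)
$u{\left(J \right)} = - \frac{-5 + J}{4 \left(20 + J\right)}$ ($u{\left(J \right)} = - \frac{\left(J - 5\right) \frac{1}{J + \left(16 + 4 \left(-2\right) + 4 \cdot 6 - 12\right)}}{4} = - \frac{\left(-5 + J\right) \frac{1}{J + \left(16 - 8 + 24 - 12\right)}}{4} = - \frac{\left(-5 + J\right) \frac{1}{J + 20}}{4} = - \frac{\left(-5 + J\right) \frac{1}{20 + J}}{4} = - \frac{\frac{1}{20 + J} \left(-5 + J\right)}{4} = - \frac{-5 + J}{4 \left(20 + J\right)}$)
$16 w + u{\left(-6 - -5 \right)} = 16 \left(-18\right) + \frac{5 - \left(-6 - -5\right)}{4 \left(20 - 1\right)} = -288 + \frac{5 - \left(-6 + 5\right)}{4 \left(20 + \left(-6 + 5\right)\right)} = -288 + \frac{5 - -1}{4 \left(20 - 1\right)} = -288 + \frac{5 + 1}{4 \cdot 19} = -288 + \frac{1}{4} \cdot \frac{1}{19} \cdot 6 = -288 + \frac{3}{38} = - \frac{10941}{38}$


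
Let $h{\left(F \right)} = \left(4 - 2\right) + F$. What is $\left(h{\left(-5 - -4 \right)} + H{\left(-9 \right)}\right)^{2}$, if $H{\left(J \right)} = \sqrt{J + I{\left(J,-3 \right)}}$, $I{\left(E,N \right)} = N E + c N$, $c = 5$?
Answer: $\left(1 + \sqrt{3}\right)^{2} \approx 7.4641$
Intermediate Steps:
$I{\left(E,N \right)} = 5 N + E N$ ($I{\left(E,N \right)} = N E + 5 N = E N + 5 N = 5 N + E N$)
$H{\left(J \right)} = \sqrt{-15 - 2 J}$ ($H{\left(J \right)} = \sqrt{J - 3 \left(5 + J\right)} = \sqrt{J - \left(15 + 3 J\right)} = \sqrt{-15 - 2 J}$)
$h{\left(F \right)} = 2 + F$
$\left(h{\left(-5 - -4 \right)} + H{\left(-9 \right)}\right)^{2} = \left(\left(2 - 1\right) + \sqrt{-15 - -18}\right)^{2} = \left(\left(2 + \left(-5 + 4\right)\right) + \sqrt{-15 + 18}\right)^{2} = \left(\left(2 - 1\right) + \sqrt{3}\right)^{2} = \left(1 + \sqrt{3}\right)^{2}$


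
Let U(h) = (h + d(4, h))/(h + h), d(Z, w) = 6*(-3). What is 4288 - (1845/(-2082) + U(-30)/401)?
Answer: 5967853659/1391470 ≈ 4288.9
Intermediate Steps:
d(Z, w) = -18
U(h) = (-18 + h)/(2*h) (U(h) = (h - 18)/(h + h) = (-18 + h)/((2*h)) = (-18 + h)*(1/(2*h)) = (-18 + h)/(2*h))
4288 - (1845/(-2082) + U(-30)/401) = 4288 - (1845/(-2082) + ((½)*(-18 - 30)/(-30))/401) = 4288 - (1845*(-1/2082) + ((½)*(-1/30)*(-48))*(1/401)) = 4288 - (-615/694 + (⅘)*(1/401)) = 4288 - (-615/694 + 4/2005) = 4288 - 1*(-1230299/1391470) = 4288 + 1230299/1391470 = 5967853659/1391470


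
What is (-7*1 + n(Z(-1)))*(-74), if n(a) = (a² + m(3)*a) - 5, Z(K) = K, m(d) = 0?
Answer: 814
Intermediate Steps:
n(a) = -5 + a² (n(a) = (a² + 0*a) - 5 = (a² + 0) - 5 = a² - 5 = -5 + a²)
(-7*1 + n(Z(-1)))*(-74) = (-7*1 + (-5 + (-1)²))*(-74) = (-7 + (-5 + 1))*(-74) = (-7 - 4)*(-74) = -11*(-74) = 814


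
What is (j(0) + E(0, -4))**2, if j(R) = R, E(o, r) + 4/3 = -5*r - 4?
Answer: 1936/9 ≈ 215.11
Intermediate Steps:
E(o, r) = -16/3 - 5*r (E(o, r) = -4/3 + (-5*r - 4) = -4/3 + (-4 - 5*r) = -16/3 - 5*r)
(j(0) + E(0, -4))**2 = (0 + (-16/3 - 5*(-4)))**2 = (0 + (-16/3 + 20))**2 = (0 + 44/3)**2 = (44/3)**2 = 1936/9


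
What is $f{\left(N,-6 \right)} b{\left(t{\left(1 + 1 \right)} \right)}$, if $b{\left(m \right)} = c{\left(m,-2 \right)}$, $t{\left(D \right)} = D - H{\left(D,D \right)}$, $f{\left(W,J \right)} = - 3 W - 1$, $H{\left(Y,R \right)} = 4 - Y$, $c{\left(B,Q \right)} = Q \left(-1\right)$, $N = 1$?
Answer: $-8$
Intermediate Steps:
$c{\left(B,Q \right)} = - Q$
$f{\left(W,J \right)} = -1 - 3 W$
$t{\left(D \right)} = -4 + 2 D$ ($t{\left(D \right)} = D - \left(4 - D\right) = D + \left(-4 + D\right) = -4 + 2 D$)
$b{\left(m \right)} = 2$ ($b{\left(m \right)} = \left(-1\right) \left(-2\right) = 2$)
$f{\left(N,-6 \right)} b{\left(t{\left(1 + 1 \right)} \right)} = \left(-1 - 3\right) 2 = \left(-4\right) 2 = -8$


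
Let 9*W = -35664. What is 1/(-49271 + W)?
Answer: -3/159701 ≈ -1.8785e-5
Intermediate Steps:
W = -11888/3 (W = (1/9)*(-35664) = -11888/3 ≈ -3962.7)
1/(-49271 + W) = 1/(-49271 - 11888/3) = 1/(-159701/3) = -3/159701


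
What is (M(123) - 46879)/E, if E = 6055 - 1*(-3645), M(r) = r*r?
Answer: -635/194 ≈ -3.2732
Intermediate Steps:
M(r) = r**2
E = 9700 (E = 6055 + 3645 = 9700)
(M(123) - 46879)/E = (123**2 - 46879)/9700 = (15129 - 46879)*(1/9700) = -31750*1/9700 = -635/194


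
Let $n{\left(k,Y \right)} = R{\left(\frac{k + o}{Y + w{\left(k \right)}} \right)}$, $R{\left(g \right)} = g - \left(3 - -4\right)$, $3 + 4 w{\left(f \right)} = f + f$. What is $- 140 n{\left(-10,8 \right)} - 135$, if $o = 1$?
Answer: $1405$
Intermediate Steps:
$w{\left(f \right)} = - \frac{3}{4} + \frac{f}{2}$ ($w{\left(f \right)} = - \frac{3}{4} + \frac{f + f}{4} = - \frac{3}{4} + \frac{2 f}{4} = - \frac{3}{4} + \frac{f}{2}$)
$R{\left(g \right)} = -7 + g$ ($R{\left(g \right)} = g - \left(3 + 4\right) = g - 7 = -7 + g$)
$n{\left(k,Y \right)} = -7 + \frac{1 + k}{- \frac{3}{4} + Y + \frac{k}{2}}$ ($n{\left(k,Y \right)} = -7 + \frac{k + 1}{Y + \left(- \frac{3}{4} + \frac{k}{2}\right)} = -7 + \frac{1 + k}{- \frac{3}{4} + Y + \frac{k}{2}}$)
$- 140 n{\left(-10,8 \right)} - 135 = - 140 \frac{25 - 224 - -100}{-3 + 2 \left(-10\right) + 4 \cdot 8} - 135 = - 140 \frac{25 - 224 + 100}{-3 - 20 + 32} - 135 = - 140 \cdot \frac{1}{9} \left(-99\right) - 135 = \left(-140\right) \left(-11\right) - 135 = 1540 - 135 = 1405$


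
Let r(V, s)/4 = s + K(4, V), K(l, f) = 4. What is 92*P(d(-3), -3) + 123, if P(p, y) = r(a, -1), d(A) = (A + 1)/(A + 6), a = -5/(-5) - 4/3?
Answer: 1227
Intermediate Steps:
a = -⅓ (a = -5*(-⅕) - 4*⅓ = 1 - 4/3 = -⅓ ≈ -0.33333)
d(A) = (1 + A)/(6 + A)
r(V, s) = 16 + 4*s (r(V, s) = 4*(s + 4) = 4*(4 + s) = 16 + 4*s)
P(p, y) = 12 (P(p, y) = 16 + 4*(-1) = 16 - 4 = 12)
92*P(d(-3), -3) + 123 = 92*12 + 123 = 1104 + 123 = 1227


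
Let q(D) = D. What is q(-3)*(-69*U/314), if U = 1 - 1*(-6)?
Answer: 1449/314 ≈ 4.6146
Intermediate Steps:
U = 7 (U = 1 + 6 = 7)
q(-3)*(-69*U/314) = -3*(-69*7)/314 = -(-1449)/314 = -3*(-483/314) = 1449/314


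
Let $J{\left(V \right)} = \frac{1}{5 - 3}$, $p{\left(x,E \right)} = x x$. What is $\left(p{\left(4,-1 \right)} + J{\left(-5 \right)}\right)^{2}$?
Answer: $\frac{1089}{4} \approx 272.25$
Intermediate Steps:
$p{\left(x,E \right)} = x^{2}$
$J{\left(V \right)} = \frac{1}{2}$
$\left(p{\left(4,-1 \right)} + J{\left(-5 \right)}\right)^{2} = \left(4^{2} + \frac{1}{2}\right)^{2} = \left(16 + \frac{1}{2}\right)^{2} = \left(\frac{33}{2}\right)^{2} = \frac{1089}{4}$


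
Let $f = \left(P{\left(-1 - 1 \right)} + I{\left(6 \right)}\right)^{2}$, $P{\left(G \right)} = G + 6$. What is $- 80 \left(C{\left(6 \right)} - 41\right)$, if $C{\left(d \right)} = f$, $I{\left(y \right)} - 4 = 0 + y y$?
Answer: $-151600$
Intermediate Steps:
$P{\left(G \right)} = 6 + G$
$I{\left(y \right)} = 4 + y^{2}$ ($I{\left(y \right)} = 4 + \left(0 + y y\right) = 4 + \left(0 + y^{2}\right) = 4 + y^{2}$)
$f = 1936$ ($f = \left(\left(6 - 2\right) + \left(4 + 6^{2}\right)\right)^{2} = \left(\left(6 - 2\right) + \left(4 + 36\right)\right)^{2} = \left(\left(6 - 2\right) + 40\right)^{2} = \left(4 + 40\right)^{2} = 44^{2} = 1936$)
$C{\left(d \right)} = 1936$
$- 80 \left(C{\left(6 \right)} - 41\right) = - 80 \left(1936 - 41\right) = \left(-80\right) 1895 = -151600$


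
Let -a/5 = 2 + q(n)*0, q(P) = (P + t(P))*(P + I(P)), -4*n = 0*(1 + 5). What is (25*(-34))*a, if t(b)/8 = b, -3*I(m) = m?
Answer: 8500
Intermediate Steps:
I(m) = -m/3
t(b) = 8*b
n = 0 (n = -0*(1 + 5) = -0*6 = -¼*0 = 0)
q(P) = 6*P² (q(P) = (P + 8*P)*(P - P/3) = (9*P)*(2*P/3) = 6*P²)
a = -10 (a = -5*(2 + (6*0²)*0) = -5*(2 + (6*0)*0) = -5*(2 + 0*0) = -5*(2 + 0) = -5*2 = -10)
(25*(-34))*a = (25*(-34))*(-10) = -850*(-10) = 8500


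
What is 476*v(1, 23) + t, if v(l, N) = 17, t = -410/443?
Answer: 3584346/443 ≈ 8091.1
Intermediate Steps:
t = -410/443 (t = -410*1/443 = -410/443 ≈ -0.92551)
476*v(1, 23) + t = 476*17 - 410/443 = 8092 - 410/443 = 3584346/443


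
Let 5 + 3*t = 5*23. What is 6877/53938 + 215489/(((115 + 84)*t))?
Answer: 8754918644/295175705 ≈ 29.660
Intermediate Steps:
t = 110/3 (t = -5/3 + (5*23)/3 = -5/3 + (⅓)*115 = -5/3 + 115/3 = 110/3 ≈ 36.667)
6877/53938 + 215489/(((115 + 84)*t)) = 6877/53938 + 215489/(((115 + 84)*(110/3))) = 6877*(1/53938) + 215489/((199*(110/3))) = 6877/53938 + 215489/(21890/3) = 6877/53938 + 215489*(3/21890) = 6877/53938 + 646467/21890 = 8754918644/295175705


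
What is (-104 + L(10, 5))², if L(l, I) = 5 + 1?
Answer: 9604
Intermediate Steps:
L(l, I) = 6
(-104 + L(10, 5))² = (-104 + 6)² = (-98)² = 9604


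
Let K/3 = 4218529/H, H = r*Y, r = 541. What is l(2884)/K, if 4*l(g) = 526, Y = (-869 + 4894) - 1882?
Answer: 304912469/25311174 ≈ 12.047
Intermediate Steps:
Y = 2143 (Y = 4025 - 1882 = 2143)
H = 1159363 (H = 541*2143 = 1159363)
l(g) = 263/2 (l(g) = (1/4)*526 = 263/2)
K = 12655587/1159363 (K = 3*(4218529/1159363) = 12655587/1159363 ≈ 10.916)
l(2884)/K = 263/(2*(12655587/1159363)) = (263/2)*(1159363/12655587) = 304912469/25311174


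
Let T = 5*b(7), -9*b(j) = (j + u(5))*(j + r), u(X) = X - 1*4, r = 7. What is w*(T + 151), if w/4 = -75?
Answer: -79900/3 ≈ -26633.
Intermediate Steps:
w = -300 (w = 4*(-75) = -300)
u(X) = -4 + X (u(X) = X - 4 = -4 + X)
b(j) = -(1 + j)*(7 + j)/9 (b(j) = -(j + (-4 + 5))*(j + 7)/9 = -(j + 1)*(7 + j)/9 = -(1 + j)*(7 + j)/9)
T = -560/9 (T = 5*(-7/9 - 8/9*7 - ⅑*7²) = 5*(-7/9 - 56/9 - ⅑*49) = 5*(-7/9 - 56/9 - 49/9) = 5*(-112/9) = -560/9 ≈ -62.222)
w*(T + 151) = -300*(-560/9 + 151) = -300*799/9 = -79900/3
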